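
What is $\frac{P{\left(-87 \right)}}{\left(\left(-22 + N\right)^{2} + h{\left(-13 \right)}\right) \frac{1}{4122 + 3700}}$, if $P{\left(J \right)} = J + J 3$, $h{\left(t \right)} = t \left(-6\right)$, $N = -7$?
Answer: $- \frac{2722056}{919} \approx -2962.0$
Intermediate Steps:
$h{\left(t \right)} = - 6 t$
$P{\left(J \right)} = 4 J$ ($P{\left(J \right)} = J + 3 J = 4 J$)
$\frac{P{\left(-87 \right)}}{\left(\left(-22 + N\right)^{2} + h{\left(-13 \right)}\right) \frac{1}{4122 + 3700}} = \frac{4 \left(-87\right)}{\left(\left(-22 - 7\right)^{2} - -78\right) \frac{1}{4122 + 3700}} = - \frac{348}{\left(\left(-29\right)^{2} + 78\right) \frac{1}{7822}} = - \frac{348}{\left(841 + 78\right) \frac{1}{7822}} = - \frac{348}{919 \cdot \frac{1}{7822}} = - \frac{348}{\frac{919}{7822}} = \left(-348\right) \frac{7822}{919} = - \frac{2722056}{919}$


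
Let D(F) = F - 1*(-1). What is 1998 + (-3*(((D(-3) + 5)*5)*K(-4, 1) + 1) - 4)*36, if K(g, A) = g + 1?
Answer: 6606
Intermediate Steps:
K(g, A) = 1 + g
D(F) = 1 + F (D(F) = F + 1 = 1 + F)
1998 + (-3*(((D(-3) + 5)*5)*K(-4, 1) + 1) - 4)*36 = 1998 + (-3*((((1 - 3) + 5)*5)*(1 - 4) + 1) - 4)*36 = 1998 + (-3*(((-2 + 5)*5)*(-3) + 1) - 4)*36 = 1998 + (-3*((3*5)*(-3) + 1) - 4)*36 = 1998 + (-3*(15*(-3) + 1) - 4)*36 = 1998 + (-3*(-45 + 1) - 4)*36 = 1998 + (-3*(-44) - 4)*36 = 1998 + (132 - 4)*36 = 1998 + 128*36 = 1998 + 4608 = 6606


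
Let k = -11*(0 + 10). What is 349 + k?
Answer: 239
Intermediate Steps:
k = -110 (k = -11*10 = -110)
349 + k = 349 - 110 = 239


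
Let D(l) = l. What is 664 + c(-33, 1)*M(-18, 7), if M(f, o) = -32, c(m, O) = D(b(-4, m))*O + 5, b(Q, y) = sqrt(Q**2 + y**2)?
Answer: 504 - 32*sqrt(1105) ≈ -559.73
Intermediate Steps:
c(m, O) = 5 + O*sqrt(16 + m**2) (c(m, O) = sqrt((-4)**2 + m**2)*O + 5 = sqrt(16 + m**2)*O + 5 = O*sqrt(16 + m**2) + 5 = 5 + O*sqrt(16 + m**2))
664 + c(-33, 1)*M(-18, 7) = 664 + (5 + 1*sqrt(16 + (-33)**2))*(-32) = 664 + (5 + 1*sqrt(16 + 1089))*(-32) = 664 + (5 + 1*sqrt(1105))*(-32) = 664 + (5 + sqrt(1105))*(-32) = 664 + (-160 - 32*sqrt(1105)) = 504 - 32*sqrt(1105)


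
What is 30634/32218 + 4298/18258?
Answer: 174447134/147059061 ≈ 1.1862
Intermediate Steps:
30634/32218 + 4298/18258 = 30634*(1/32218) + 4298*(1/18258) = 15317/16109 + 2149/9129 = 174447134/147059061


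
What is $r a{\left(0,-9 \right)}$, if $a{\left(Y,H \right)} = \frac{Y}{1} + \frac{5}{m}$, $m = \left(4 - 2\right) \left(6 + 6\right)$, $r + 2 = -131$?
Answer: $- \frac{665}{24} \approx -27.708$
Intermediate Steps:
$r = -133$ ($r = -2 - 131 = -133$)
$m = 24$ ($m = \left(4 - 2\right) 12 = 2 \cdot 12 = 24$)
$a{\left(Y,H \right)} = \frac{5}{24} + Y$ ($a{\left(Y,H \right)} = \frac{Y}{1} + \frac{5}{24} = Y 1 + 5 \cdot \frac{1}{24} = Y + \frac{5}{24} = \frac{5}{24} + Y$)
$r a{\left(0,-9 \right)} = - 133 \left(\frac{5}{24} + 0\right) = \left(-133\right) \frac{5}{24} = - \frac{665}{24}$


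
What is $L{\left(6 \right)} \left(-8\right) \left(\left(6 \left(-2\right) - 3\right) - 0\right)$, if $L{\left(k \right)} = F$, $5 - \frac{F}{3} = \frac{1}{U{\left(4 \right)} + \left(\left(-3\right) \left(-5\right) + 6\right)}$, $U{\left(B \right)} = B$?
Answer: $\frac{8928}{5} \approx 1785.6$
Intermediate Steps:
$F = \frac{372}{25}$ ($F = 15 - \frac{3}{4 + \left(\left(-3\right) \left(-5\right) + 6\right)} = 15 - \frac{3}{4 + \left(15 + 6\right)} = 15 - \frac{3}{4 + 21} = 15 - \frac{3}{25} = \frac{372}{25} \approx 14.88$)
$L{\left(k \right)} = \frac{372}{25}$
$L{\left(6 \right)} \left(-8\right) \left(\left(6 \left(-2\right) - 3\right) - 0\right) = \frac{372}{25} \left(-8\right) \left(\left(6 \left(-2\right) - 3\right) - 0\right) = - \frac{2976 \left(\left(-12 - 3\right) + 0\right)}{25} = - \frac{2976 \left(-15 + 0\right)}{25} = \left(- \frac{2976}{25}\right) \left(-15\right) = \frac{8928}{5}$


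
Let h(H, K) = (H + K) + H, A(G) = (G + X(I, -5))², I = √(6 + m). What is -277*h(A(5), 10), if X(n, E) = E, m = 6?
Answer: -2770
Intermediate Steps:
I = 2*√3 (I = √(6 + 6) = √12 = 2*√3 ≈ 3.4641)
A(G) = (-5 + G)² (A(G) = (G - 5)² = (-5 + G)²)
h(H, K) = K + 2*H
-277*h(A(5), 10) = -277*(10 + 2*(-5 + 5)²) = -277*(10 + 2*0²) = -277*(10 + 2*0) = -277*(10 + 0) = -277*10 = -2770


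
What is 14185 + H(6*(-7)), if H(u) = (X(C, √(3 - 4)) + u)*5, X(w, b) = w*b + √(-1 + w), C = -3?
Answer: 13975 - 5*I ≈ 13975.0 - 5.0*I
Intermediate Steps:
X(w, b) = √(-1 + w) + b*w (X(w, b) = b*w + √(-1 + w) = √(-1 + w) + b*w)
H(u) = -5*I + 5*u (H(u) = ((√(-1 - 3) + √(3 - 4)*(-3)) + u)*5 = ((√(-4) + √(-1)*(-3)) + u)*5 = ((2*I + I*(-3)) + u)*5 = ((2*I - 3*I) + u)*5 = (-I + u)*5 = (u - I)*5 = -5*I + 5*u)
14185 + H(6*(-7)) = 14185 + (-5*I + 5*(6*(-7))) = 14185 + (-5*I + 5*(-42)) = 14185 + (-5*I - 210) = 14185 + (-210 - 5*I) = 13975 - 5*I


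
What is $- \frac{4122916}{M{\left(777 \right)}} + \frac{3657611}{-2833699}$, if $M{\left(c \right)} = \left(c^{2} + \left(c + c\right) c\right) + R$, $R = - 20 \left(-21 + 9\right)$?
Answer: $- \frac{18308598267181}{5133038878473} \approx -3.5668$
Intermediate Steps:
$R = 240$ ($R = \left(-20\right) \left(-12\right) = 240$)
$M{\left(c \right)} = 240 + 3 c^{2}$ ($M{\left(c \right)} = \left(c^{2} + \left(c + c\right) c\right) + 240 = \left(c^{2} + 2 c c\right) + 240 = \left(c^{2} + 2 c^{2}\right) + 240 = 3 c^{2} + 240 = 240 + 3 c^{2}$)
$- \frac{4122916}{M{\left(777 \right)}} + \frac{3657611}{-2833699} = - \frac{4122916}{240 + 3 \cdot 777^{2}} + \frac{3657611}{-2833699} = - \frac{4122916}{240 + 3 \cdot 603729} + 3657611 \left(- \frac{1}{2833699}\right) = - \frac{4122916}{240 + 1811187} - \frac{3657611}{2833699} = - \frac{4122916}{1811427} - \frac{3657611}{2833699} = - \frac{18308598267181}{5133038878473}$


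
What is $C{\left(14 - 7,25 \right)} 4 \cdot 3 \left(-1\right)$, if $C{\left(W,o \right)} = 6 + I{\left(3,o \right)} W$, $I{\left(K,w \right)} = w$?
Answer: $-2172$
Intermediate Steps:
$C{\left(W,o \right)} = 6 + W o$ ($C{\left(W,o \right)} = 6 + o W = 6 + W o$)
$C{\left(14 - 7,25 \right)} 4 \cdot 3 \left(-1\right) = \left(6 + \left(14 - 7\right) 25\right) 4 \cdot 3 \left(-1\right) = \left(6 + 7 \cdot 25\right) 12 \left(-1\right) = \left(6 + 175\right) \left(-12\right) = 181 \left(-12\right) = -2172$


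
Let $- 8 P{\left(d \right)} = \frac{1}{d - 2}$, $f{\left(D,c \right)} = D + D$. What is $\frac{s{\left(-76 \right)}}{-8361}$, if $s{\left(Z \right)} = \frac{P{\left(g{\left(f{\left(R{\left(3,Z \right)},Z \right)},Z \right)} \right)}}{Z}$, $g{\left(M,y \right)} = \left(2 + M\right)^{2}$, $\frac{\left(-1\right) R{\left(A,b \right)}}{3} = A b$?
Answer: $- \frac{1}{9541188460224} \approx -1.0481 \cdot 10^{-13}$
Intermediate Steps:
$R{\left(A,b \right)} = - 3 A b$
$f{\left(D,c \right)} = 2 D$
$P{\left(d \right)} = - \frac{1}{8 \left(-2 + d\right)}$ ($P{\left(d \right)} = - \frac{1}{8 \left(d - 2\right)} = - \frac{1}{8 \left(-2 + d\right)}$)
$s{\left(Z \right)} = - \frac{1}{Z \left(-16 + 8 \left(2 - 18 Z\right)^{2}\right)}$ ($s{\left(Z \right)} = \frac{\left(-1\right) \frac{1}{-16 + 8 \left(2 + 2 \left(\left(-3\right) 3 Z\right)\right)^{2}}}{Z} = \frac{\left(-1\right) \frac{1}{-16 + 8 \left(2 + 2 \left(- 9 Z\right)\right)^{2}}}{Z} = \frac{\left(-1\right) \frac{1}{-16 + 8 \left(2 - 18 Z\right)^{2}}}{Z} = - \frac{1}{Z \left(-16 + 8 \left(2 - 18 Z\right)^{2}\right)}$)
$\frac{s{\left(-76 \right)}}{-8361} = \frac{\left(- \frac{1}{16}\right) \frac{1}{-76} \frac{1}{-1 + 2 \left(-1 + 9 \left(-76\right)\right)^{2}}}{-8361} = \left(- \frac{1}{16}\right) \left(- \frac{1}{76}\right) \frac{1}{-1 + 2 \left(-1 - 684\right)^{2}} \left(- \frac{1}{8361}\right) = \left(- \frac{1}{16}\right) \left(- \frac{1}{76}\right) \frac{1}{-1 + 2 \left(-685\right)^{2}} \left(- \frac{1}{8361}\right) = \left(- \frac{1}{16}\right) \left(- \frac{1}{76}\right) \frac{1}{-1 + 2 \cdot 469225} \left(- \frac{1}{8361}\right) = \left(- \frac{1}{16}\right) \left(- \frac{1}{76}\right) \frac{1}{-1 + 938450} \left(- \frac{1}{8361}\right) = \left(- \frac{1}{16}\right) \left(- \frac{1}{76}\right) \frac{1}{938449} \left(- \frac{1}{8361}\right) = \frac{1}{1141153984} \left(- \frac{1}{8361}\right) = - \frac{1}{9541188460224}$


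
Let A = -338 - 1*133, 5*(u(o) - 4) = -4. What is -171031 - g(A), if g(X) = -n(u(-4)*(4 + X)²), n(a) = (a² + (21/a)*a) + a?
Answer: 12176093023646/25 ≈ 4.8704e+11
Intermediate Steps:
u(o) = 16/5 (u(o) = 4 + (⅕)*(-4) = 4 - ⅘ = 16/5)
A = -471 (A = -338 - 133 = -471)
n(a) = 21 + a + a² (n(a) = (a² + 21) + a = (21 + a²) + a = 21 + a + a²)
g(X) = -21 - 256*(4 + X)⁴/25 - 16*(4 + X)²/5 (g(X) = -(21 + 16*(4 + X)²/5 + (16*(4 + X)²/5)²) = -(21 + 16*(4 + X)²/5 + 256*(4 + X)⁴/25) = -21 - 256*(4 + X)⁴/25 - 16*(4 + X)²/5)
-171031 - g(A) = -171031 - (-21 - 256*(4 - 471)⁴/25 - 16*(4 - 471)²/5) = -171031 - (-21 - 256/25*(-467)⁴ - 16/5*(-467)²) = -171031 - (-21 - 256/25*47562811921 - 16/5*218089) = -171031 - (-21 - 12176079851776/25 - 3489424/5) = -171031 - 1*(-12176097299421/25) = -171031 + 12176097299421/25 = 12176093023646/25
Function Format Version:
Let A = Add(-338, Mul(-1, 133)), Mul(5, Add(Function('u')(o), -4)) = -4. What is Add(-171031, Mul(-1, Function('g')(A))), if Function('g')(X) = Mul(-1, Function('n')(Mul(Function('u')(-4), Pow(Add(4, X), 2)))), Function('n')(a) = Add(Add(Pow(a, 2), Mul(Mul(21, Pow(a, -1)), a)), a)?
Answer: Rational(12176093023646, 25) ≈ 4.8704e+11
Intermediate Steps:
Function('u')(o) = Rational(16, 5) (Function('u')(o) = Add(4, Mul(Rational(1, 5), -4)) = Add(4, Rational(-4, 5)) = Rational(16, 5))
A = -471 (A = Add(-338, -133) = -471)
Function('n')(a) = Add(21, a, Pow(a, 2)) (Function('n')(a) = Add(Add(Pow(a, 2), 21), a) = Add(Add(21, Pow(a, 2)), a) = Add(21, a, Pow(a, 2)))
Function('g')(X) = Add(-21, Mul(Rational(-256, 25), Pow(Add(4, X), 4)), Mul(Rational(-16, 5), Pow(Add(4, X), 2))) (Function('g')(X) = Mul(-1, Add(21, Mul(Rational(16, 5), Pow(Add(4, X), 2)), Pow(Mul(Rational(16, 5), Pow(Add(4, X), 2)), 2))) = Mul(-1, Add(21, Mul(Rational(16, 5), Pow(Add(4, X), 2)), Mul(Rational(256, 25), Pow(Add(4, X), 4)))) = Add(-21, Mul(Rational(-256, 25), Pow(Add(4, X), 4)), Mul(Rational(-16, 5), Pow(Add(4, X), 2))))
Add(-171031, Mul(-1, Function('g')(A))) = Add(-171031, Mul(-1, Add(-21, Mul(Rational(-256, 25), Pow(Add(4, -471), 4)), Mul(Rational(-16, 5), Pow(Add(4, -471), 2))))) = Add(-171031, Mul(-1, Add(-21, Mul(Rational(-256, 25), Pow(-467, 4)), Mul(Rational(-16, 5), Pow(-467, 2))))) = Add(-171031, Mul(-1, Add(-21, Mul(Rational(-256, 25), 47562811921), Mul(Rational(-16, 5), 218089)))) = Add(-171031, Mul(-1, Add(-21, Rational(-12176079851776, 25), Rational(-3489424, 5)))) = Add(-171031, Mul(-1, Rational(-12176097299421, 25))) = Add(-171031, Rational(12176097299421, 25)) = Rational(12176093023646, 25)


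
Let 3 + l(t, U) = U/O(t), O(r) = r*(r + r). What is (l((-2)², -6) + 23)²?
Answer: 100489/256 ≈ 392.54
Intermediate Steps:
O(r) = 2*r² (O(r) = r*(2*r) = 2*r²)
l(t, U) = -3 + U/(2*t²) (l(t, U) = -3 + U/((2*t²)) = -3 + U*(1/(2*t²)) = -3 + U/(2*t²))
(l((-2)², -6) + 23)² = ((-3 + (½)*(-6)/((-2)²)²) + 23)² = ((-3 + (½)*(-6)/4²) + 23)² = ((-3 + (½)*(-6)*(1/16)) + 23)² = ((-3 - 3/16) + 23)² = (-51/16 + 23)² = (317/16)² = 100489/256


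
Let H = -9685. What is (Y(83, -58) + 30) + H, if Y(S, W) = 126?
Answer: -9529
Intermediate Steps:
(Y(83, -58) + 30) + H = (126 + 30) - 9685 = 156 - 9685 = -9529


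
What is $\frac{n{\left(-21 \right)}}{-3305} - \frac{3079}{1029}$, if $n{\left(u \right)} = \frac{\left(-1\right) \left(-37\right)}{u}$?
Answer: $- \frac{10174282}{3400845} \approx -2.9917$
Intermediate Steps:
$n{\left(u \right)} = \frac{37}{u}$
$\frac{n{\left(-21 \right)}}{-3305} - \frac{3079}{1029} = \frac{37 \frac{1}{-21}}{-3305} - \frac{3079}{1029} = 37 \left(- \frac{1}{21}\right) \left(- \frac{1}{3305}\right) - \frac{3079}{1029} = \left(- \frac{37}{21}\right) \left(- \frac{1}{3305}\right) - \frac{3079}{1029} = \frac{37}{69405} - \frac{3079}{1029} = - \frac{10174282}{3400845}$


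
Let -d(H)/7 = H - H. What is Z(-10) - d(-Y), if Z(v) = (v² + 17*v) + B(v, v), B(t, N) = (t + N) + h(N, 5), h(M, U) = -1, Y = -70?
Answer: -91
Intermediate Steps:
B(t, N) = -1 + N + t (B(t, N) = (t + N) - 1 = (N + t) - 1 = -1 + N + t)
Z(v) = -1 + v² + 19*v (Z(v) = (v² + 17*v) + (-1 + v + v) = (v² + 17*v) + (-1 + 2*v) = -1 + v² + 19*v)
d(H) = 0 (d(H) = -7*(H - H) = -7*0 = 0)
Z(-10) - d(-Y) = (-1 + (-10)² + 19*(-10)) - 1*0 = (-1 + 100 - 190) + 0 = -91 + 0 = -91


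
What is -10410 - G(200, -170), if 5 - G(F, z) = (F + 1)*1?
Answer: -10214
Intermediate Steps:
G(F, z) = 4 - F (G(F, z) = 5 - (F + 1) = 5 - (1 + F) = 5 + (-1 - F) = 4 - F)
-10410 - G(200, -170) = -10410 - (4 - 1*200) = -10410 - (4 - 200) = -10410 - 1*(-196) = -10410 + 196 = -10214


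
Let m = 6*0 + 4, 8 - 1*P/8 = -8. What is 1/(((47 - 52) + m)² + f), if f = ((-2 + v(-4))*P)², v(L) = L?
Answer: 1/589825 ≈ 1.6954e-6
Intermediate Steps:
P = 128 (P = 64 - 8*(-8) = 64 + 64 = 128)
m = 4 (m = 0 + 4 = 4)
f = 589824 (f = ((-2 - 4)*128)² = (-6*128)² = (-768)² = 589824)
1/(((47 - 52) + m)² + f) = 1/(((47 - 52) + 4)² + 589824) = 1/((-5 + 4)² + 589824) = 1/((-1)² + 589824) = 1/(1 + 589824) = 1/589825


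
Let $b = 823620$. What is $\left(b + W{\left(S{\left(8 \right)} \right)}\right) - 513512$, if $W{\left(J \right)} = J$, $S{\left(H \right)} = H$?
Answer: $310116$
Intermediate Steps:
$\left(b + W{\left(S{\left(8 \right)} \right)}\right) - 513512 = \left(823620 + 8\right) - 513512 = 823628 - 513512 = 310116$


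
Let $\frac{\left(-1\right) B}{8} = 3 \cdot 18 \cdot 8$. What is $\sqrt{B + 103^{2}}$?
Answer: $\sqrt{7153} \approx 84.575$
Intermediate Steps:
$B = -3456$ ($B = - 8 \cdot 3 \cdot 18 \cdot 8 = - 8 \cdot 54 \cdot 8 = \left(-8\right) 432 = -3456$)
$\sqrt{B + 103^{2}} = \sqrt{-3456 + 103^{2}} = \sqrt{-3456 + 10609} = \sqrt{7153}$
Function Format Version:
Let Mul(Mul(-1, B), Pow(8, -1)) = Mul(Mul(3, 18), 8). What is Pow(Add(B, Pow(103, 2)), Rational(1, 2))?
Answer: Pow(7153, Rational(1, 2)) ≈ 84.575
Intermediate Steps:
B = -3456 (B = Mul(-8, Mul(Mul(3, 18), 8)) = Mul(-8, Mul(54, 8)) = Mul(-8, 432) = -3456)
Pow(Add(B, Pow(103, 2)), Rational(1, 2)) = Pow(Add(-3456, Pow(103, 2)), Rational(1, 2)) = Pow(Add(-3456, 10609), Rational(1, 2)) = Pow(7153, Rational(1, 2))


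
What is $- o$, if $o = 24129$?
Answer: $-24129$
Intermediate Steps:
$- o = \left(-1\right) 24129 = -24129$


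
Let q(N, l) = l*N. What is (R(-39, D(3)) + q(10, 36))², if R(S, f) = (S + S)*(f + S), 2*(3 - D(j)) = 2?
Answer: 10536516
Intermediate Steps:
q(N, l) = N*l
D(j) = 2 (D(j) = 3 - ½*2 = 3 - 1 = 2)
R(S, f) = 2*S*(S + f) (R(S, f) = (2*S)*(S + f) = 2*S*(S + f))
(R(-39, D(3)) + q(10, 36))² = (2*(-39)*(-39 + 2) + 10*36)² = (2*(-39)*(-37) + 360)² = (2886 + 360)² = 3246² = 10536516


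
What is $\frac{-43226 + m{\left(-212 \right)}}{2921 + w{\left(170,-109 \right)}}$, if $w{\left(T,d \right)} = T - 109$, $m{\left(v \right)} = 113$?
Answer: $- \frac{2053}{142} \approx -14.458$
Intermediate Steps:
$w{\left(T,d \right)} = -109 + T$
$\frac{-43226 + m{\left(-212 \right)}}{2921 + w{\left(170,-109 \right)}} = \frac{-43226 + 113}{2921 + \left(-109 + 170\right)} = - \frac{43113}{2921 + 61} = - \frac{43113}{2982} = \left(-43113\right) \frac{1}{2982} = - \frac{2053}{142}$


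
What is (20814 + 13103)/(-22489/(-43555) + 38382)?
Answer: 1477254935/1671750499 ≈ 0.88366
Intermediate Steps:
(20814 + 13103)/(-22489/(-43555) + 38382) = 33917/(-22489*(-1/43555) + 38382) = 33917/(22489/43555 + 38382) = 33917/(1671750499/43555) = 33917*(43555/1671750499) = 1477254935/1671750499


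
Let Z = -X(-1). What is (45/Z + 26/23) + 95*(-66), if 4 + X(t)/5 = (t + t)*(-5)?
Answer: -288437/46 ≈ -6270.4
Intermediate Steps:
X(t) = -20 - 50*t (X(t) = -20 + 5*((t + t)*(-5)) = -20 + 5*((2*t)*(-5)) = -20 + 5*(-10*t) = -20 - 50*t)
Z = -30 (Z = -(-20 - 50*(-1)) = -(-20 + 50) = -1*30 = -30)
(45/Z + 26/23) + 95*(-66) = (45/(-30) + 26/23) + 95*(-66) = (45*(-1/30) + 26*(1/23)) - 6270 = (-3/2 + 26/23) - 6270 = -17/46 - 6270 = -288437/46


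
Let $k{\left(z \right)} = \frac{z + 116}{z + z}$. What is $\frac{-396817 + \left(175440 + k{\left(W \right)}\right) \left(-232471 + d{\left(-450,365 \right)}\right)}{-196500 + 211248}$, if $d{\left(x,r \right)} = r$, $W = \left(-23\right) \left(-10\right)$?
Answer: $- \frac{390245293727}{141335} \approx -2.7611 \cdot 10^{6}$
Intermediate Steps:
$W = 230$
$k{\left(z \right)} = \frac{116 + z}{2 z}$
$\frac{-396817 + \left(175440 + k{\left(W \right)}\right) \left(-232471 + d{\left(-450,365 \right)}\right)}{-196500 + 211248} = \frac{-396817 + \left(175440 + \frac{116 + 230}{2 \cdot 230}\right) \left(-232471 + 365\right)}{-196500 + 211248} = \frac{-396817 + \left(175440 + \frac{1}{2} \cdot \frac{1}{230} \cdot 346\right) \left(-232106\right)}{14748} = \left(-396817 + \left(175440 + \frac{173}{230}\right) \left(-232106\right)\right) \frac{1}{14748} = \left(-396817 + \frac{40351373}{230} \left(-232106\right)\right) \frac{1}{14748} = \left(-396817 - \frac{4682897890769}{115}\right) \frac{1}{14748} = \left(- \frac{4682943524724}{115}\right) \frac{1}{14748} = - \frac{390245293727}{141335}$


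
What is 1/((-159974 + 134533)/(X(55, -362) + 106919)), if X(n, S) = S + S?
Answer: -106195/25441 ≈ -4.1742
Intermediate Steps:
X(n, S) = 2*S
1/((-159974 + 134533)/(X(55, -362) + 106919)) = 1/((-159974 + 134533)/(2*(-362) + 106919)) = 1/(-25441/(-724 + 106919)) = 1/(-25441/106195) = -106195/25441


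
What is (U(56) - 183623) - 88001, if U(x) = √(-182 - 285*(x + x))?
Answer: -271624 + I*√32102 ≈ -2.7162e+5 + 179.17*I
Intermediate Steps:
U(x) = √(-182 - 570*x)
(U(56) - 183623) - 88001 = (√(-182 - 570*56) - 183623) - 88001 = (√(-182 - 31920) - 183623) - 88001 = (√(-32102) - 183623) - 88001 = (I*√32102 - 183623) - 88001 = (-183623 + I*√32102) - 88001 = -271624 + I*√32102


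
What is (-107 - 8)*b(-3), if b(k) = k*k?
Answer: -1035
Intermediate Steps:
b(k) = k²
(-107 - 8)*b(-3) = (-107 - 8)*(-3)² = -115*9 = -1035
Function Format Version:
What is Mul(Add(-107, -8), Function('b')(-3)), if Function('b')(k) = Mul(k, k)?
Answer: -1035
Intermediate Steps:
Function('b')(k) = Pow(k, 2)
Mul(Add(-107, -8), Function('b')(-3)) = Mul(Add(-107, -8), Pow(-3, 2)) = Mul(-115, 9) = -1035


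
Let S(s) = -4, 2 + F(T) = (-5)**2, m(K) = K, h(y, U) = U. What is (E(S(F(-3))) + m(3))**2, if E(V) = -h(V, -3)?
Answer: 36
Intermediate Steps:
F(T) = 23 (F(T) = -2 + (-5)**2 = -2 + 25 = 23)
E(V) = 3 (E(V) = -1*(-3) = 3)
(E(S(F(-3))) + m(3))**2 = (3 + 3)**2 = 6**2 = 36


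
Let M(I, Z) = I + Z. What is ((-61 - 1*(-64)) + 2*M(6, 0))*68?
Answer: 1020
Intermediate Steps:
((-61 - 1*(-64)) + 2*M(6, 0))*68 = ((-61 - 1*(-64)) + 2*(6 + 0))*68 = ((-61 + 64) + 2*6)*68 = (3 + 12)*68 = 15*68 = 1020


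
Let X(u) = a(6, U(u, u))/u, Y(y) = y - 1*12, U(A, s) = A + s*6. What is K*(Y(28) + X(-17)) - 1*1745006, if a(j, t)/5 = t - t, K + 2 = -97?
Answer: -1746590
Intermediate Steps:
K = -99 (K = -2 - 97 = -99)
U(A, s) = A + 6*s
Y(y) = -12 + y (Y(y) = y - 12 = -12 + y)
a(j, t) = 0 (a(j, t) = 5*(t - t) = 5*0 = 0)
X(u) = 0 (X(u) = 0/u = 0)
K*(Y(28) + X(-17)) - 1*1745006 = -99*((-12 + 28) + 0) - 1*1745006 = -99*(16 + 0) - 1745006 = -99*16 - 1745006 = -1584 - 1745006 = -1746590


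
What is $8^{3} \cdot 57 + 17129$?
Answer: $46313$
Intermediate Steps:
$8^{3} \cdot 57 + 17129 = 512 \cdot 57 + 17129 = 29184 + 17129 = 46313$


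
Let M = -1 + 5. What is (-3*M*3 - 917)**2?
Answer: 908209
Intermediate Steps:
M = 4
(-3*M*3 - 917)**2 = (-3*4*3 - 917)**2 = (-12*3 - 917)**2 = (-36 - 917)**2 = (-953)**2 = 908209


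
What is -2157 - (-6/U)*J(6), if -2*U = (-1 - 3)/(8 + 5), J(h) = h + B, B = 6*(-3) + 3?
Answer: -2508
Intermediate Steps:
B = -15 (B = -18 + 3 = -15)
J(h) = -15 + h (J(h) = h - 15 = -15 + h)
U = 2/13 (U = -(-1 - 3)/(2*(8 + 5)) = -(-2)/13 = -½*(-4/13) = 2/13 ≈ 0.15385)
-2157 - (-6/U)*J(6) = -2157 - (-6/2/13)*(-15 + 6) = -2157 - (-6*13/2)*(-9) = -2157 - (-39)*(-9) = -2157 - 1*351 = -2157 - 351 = -2508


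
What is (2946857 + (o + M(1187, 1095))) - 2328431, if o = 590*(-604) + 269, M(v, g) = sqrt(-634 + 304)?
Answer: 262335 + I*sqrt(330) ≈ 2.6234e+5 + 18.166*I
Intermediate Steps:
M(v, g) = I*sqrt(330) (M(v, g) = sqrt(-330) = I*sqrt(330))
o = -356091 (o = -356360 + 269 = -356091)
(2946857 + (o + M(1187, 1095))) - 2328431 = (2946857 + (-356091 + I*sqrt(330))) - 2328431 = (2590766 + I*sqrt(330)) - 2328431 = 262335 + I*sqrt(330)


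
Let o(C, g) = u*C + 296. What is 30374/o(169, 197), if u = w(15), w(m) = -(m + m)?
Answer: -15187/2387 ≈ -6.3624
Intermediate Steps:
w(m) = -2*m
u = -30 (u = -2*15 = -30)
o(C, g) = 296 - 30*C (o(C, g) = -30*C + 296 = 296 - 30*C)
30374/o(169, 197) = 30374/(296 - 30*169) = 30374/(296 - 5070) = 30374/(-4774) = 30374*(-1/4774) = -15187/2387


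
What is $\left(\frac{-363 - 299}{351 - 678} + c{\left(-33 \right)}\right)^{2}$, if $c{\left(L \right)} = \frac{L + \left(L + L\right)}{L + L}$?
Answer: $\frac{5313025}{427716} \approx 12.422$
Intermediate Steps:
$c{\left(L \right)} = \frac{3}{2}$ ($c{\left(L \right)} = \frac{L + 2 L}{2 L} = 3 L \frac{1}{2 L} = \frac{3}{2}$)
$\left(\frac{-363 - 299}{351 - 678} + c{\left(-33 \right)}\right)^{2} = \left(\frac{-363 - 299}{351 - 678} + \frac{3}{2}\right)^{2} = \left(- \frac{662}{-327} + \frac{3}{2}\right)^{2} = \left(\left(-662\right) \left(- \frac{1}{327}\right) + \frac{3}{2}\right)^{2} = \left(\frac{662}{327} + \frac{3}{2}\right)^{2} = \left(\frac{2305}{654}\right)^{2} = \frac{5313025}{427716}$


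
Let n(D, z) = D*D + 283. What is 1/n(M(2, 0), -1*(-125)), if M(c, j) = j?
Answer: 1/283 ≈ 0.0035336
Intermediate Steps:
n(D, z) = 283 + D**2 (n(D, z) = D**2 + 283 = 283 + D**2)
1/n(M(2, 0), -1*(-125)) = 1/(283 + 0**2) = 1/(283 + 0) = 1/283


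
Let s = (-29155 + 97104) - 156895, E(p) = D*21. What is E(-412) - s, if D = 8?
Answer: 89114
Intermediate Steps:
E(p) = 168 (E(p) = 8*21 = 168)
s = -88946 (s = 67949 - 156895 = -88946)
E(-412) - s = 168 - 1*(-88946) = 168 + 88946 = 89114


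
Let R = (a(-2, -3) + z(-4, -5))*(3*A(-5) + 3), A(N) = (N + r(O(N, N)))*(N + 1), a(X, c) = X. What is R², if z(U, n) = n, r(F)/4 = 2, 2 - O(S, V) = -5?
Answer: 53361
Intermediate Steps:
O(S, V) = 7 (O(S, V) = 2 - 1*(-5) = 2 + 5 = 7)
r(F) = 8 (r(F) = 4*2 = 8)
A(N) = (1 + N)*(8 + N) (A(N) = (N + 8)*(N + 1) = (8 + N)*(1 + N) = (1 + N)*(8 + N))
R = 231 (R = (-2 - 5)*(3*(8 + (-5)² + 9*(-5)) + 3) = -7*(3*(8 + 25 - 45) + 3) = -7*(3*(-12) + 3) = -7*(-36 + 3) = -7*(-33) = 231)
R² = 231² = 53361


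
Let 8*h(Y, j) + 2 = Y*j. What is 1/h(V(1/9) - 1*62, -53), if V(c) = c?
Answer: 72/29503 ≈ 0.0024404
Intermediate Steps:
h(Y, j) = -¼ + Y*j/8 (h(Y, j) = -¼ + (Y*j)/8 = -¼ + Y*j/8)
1/h(V(1/9) - 1*62, -53) = 1/(-¼ + (⅛)*(1/9 - 1*62)*(-53)) = 1/(-¼ + (⅛)*(⅑ - 62)*(-53)) = 1/(-¼ + (⅛)*(-557/9)*(-53)) = 1/(-¼ + 29521/72) = 1/(29503/72) = 72/29503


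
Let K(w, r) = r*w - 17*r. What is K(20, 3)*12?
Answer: 108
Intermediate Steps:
K(w, r) = -17*r + r*w
K(20, 3)*12 = (3*(-17 + 20))*12 = (3*3)*12 = 9*12 = 108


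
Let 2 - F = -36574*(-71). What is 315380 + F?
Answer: -2281372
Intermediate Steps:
F = -2596752 (F = 2 - (-36574)*(-71) = 2 - 1*2596754 = 2 - 2596754 = -2596752)
315380 + F = 315380 - 2596752 = -2281372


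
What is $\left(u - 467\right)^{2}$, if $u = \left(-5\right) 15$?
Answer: $293764$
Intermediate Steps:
$u = -75$
$\left(u - 467\right)^{2} = \left(-75 - 467\right)^{2} = \left(-542\right)^{2} = 293764$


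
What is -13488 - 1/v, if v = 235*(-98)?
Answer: -310628639/23030 ≈ -13488.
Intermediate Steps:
v = -23030
-13488 - 1/v = -13488 - 1/(-23030) = -13488 - 1*(-1/23030) = -13488 + 1/23030 = -310628639/23030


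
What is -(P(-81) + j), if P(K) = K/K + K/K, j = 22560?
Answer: -22562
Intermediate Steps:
P(K) = 2 (P(K) = 1 + 1 = 2)
-(P(-81) + j) = -(2 + 22560) = -1*22562 = -22562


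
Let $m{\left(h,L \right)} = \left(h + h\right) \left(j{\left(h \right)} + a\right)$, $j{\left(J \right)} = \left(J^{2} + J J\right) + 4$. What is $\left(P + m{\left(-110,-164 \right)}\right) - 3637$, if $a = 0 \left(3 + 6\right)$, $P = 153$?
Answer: $-5328364$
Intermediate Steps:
$a = 0$ ($a = 0 \cdot 9 = 0$)
$j{\left(J \right)} = 4 + 2 J^{2}$ ($j{\left(J \right)} = \left(J^{2} + J^{2}\right) + 4 = 2 J^{2} + 4 = 4 + 2 J^{2}$)
$m{\left(h,L \right)} = 2 h \left(4 + 2 h^{2}\right)$ ($m{\left(h,L \right)} = \left(h + h\right) \left(\left(4 + 2 h^{2}\right) + 0\right) = 2 h \left(4 + 2 h^{2}\right)$)
$\left(P + m{\left(-110,-164 \right)}\right) - 3637 = \left(153 + 4 \left(-110\right) \left(2 + \left(-110\right)^{2}\right)\right) - 3637 = \left(153 + 4 \left(-110\right) \left(2 + 12100\right)\right) - 3637 = \left(153 + 4 \left(-110\right) 12102\right) - 3637 = \left(153 - 5324880\right) - 3637 = -5324727 - 3637 = -5328364$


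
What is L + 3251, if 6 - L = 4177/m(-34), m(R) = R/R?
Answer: -920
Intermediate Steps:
m(R) = 1
L = -4171 (L = 6 - 4177/1 = 6 - 4177 = -4171)
L + 3251 = -4171 + 3251 = -920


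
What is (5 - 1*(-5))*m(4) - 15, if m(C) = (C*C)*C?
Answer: 625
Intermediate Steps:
m(C) = C³ (m(C) = C²*C = C³)
(5 - 1*(-5))*m(4) - 15 = (5 - 1*(-5))*4³ - 15 = (5 + 5)*64 - 15 = 10*64 - 15 = 640 - 15 = 625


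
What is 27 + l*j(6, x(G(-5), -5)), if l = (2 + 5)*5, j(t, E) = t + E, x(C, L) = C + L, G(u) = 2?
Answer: 132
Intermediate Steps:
j(t, E) = E + t
l = 35 (l = 7*5 = 35)
27 + l*j(6, x(G(-5), -5)) = 27 + 35*((2 - 5) + 6) = 27 + 35*(-3 + 6) = 27 + 35*3 = 27 + 105 = 132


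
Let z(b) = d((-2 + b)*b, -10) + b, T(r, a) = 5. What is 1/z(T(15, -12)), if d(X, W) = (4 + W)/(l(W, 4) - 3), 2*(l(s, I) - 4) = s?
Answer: 2/13 ≈ 0.15385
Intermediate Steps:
l(s, I) = 4 + s/2
d(X, W) = (4 + W)/(1 + W/2) (d(X, W) = (4 + W)/((4 + W/2) - 3) = (4 + W)/(1 + W/2))
z(b) = 3/2 + b (z(b) = 2*(4 - 10)/(2 - 10) + b = 2*(-6)/(-8) + b = 2*(-1/8)*(-6) + b = 3/2 + b)
1/z(T(15, -12)) = 1/(3/2 + 5) = 1/(13/2) = 2/13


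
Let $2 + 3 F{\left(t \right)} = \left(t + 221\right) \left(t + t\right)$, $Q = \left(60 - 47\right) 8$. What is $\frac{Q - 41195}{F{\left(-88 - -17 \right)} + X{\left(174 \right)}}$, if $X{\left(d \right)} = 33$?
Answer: $\frac{123273}{21203} \approx 5.8139$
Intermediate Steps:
$Q = 104$ ($Q = 13 \cdot 8 = 104$)
$F{\left(t \right)} = - \frac{2}{3} + \frac{2 t \left(221 + t\right)}{3}$ ($F{\left(t \right)} = - \frac{2}{3} + \frac{\left(t + 221\right) \left(t + t\right)}{3} = - \frac{2}{3} + \frac{\left(221 + t\right) 2 t}{3} = - \frac{2}{3} + \frac{2 t \left(221 + t\right)}{3}$)
$\frac{Q - 41195}{F{\left(-88 - -17 \right)} + X{\left(174 \right)}} = \frac{104 - 41195}{\left(- \frac{2}{3} + \frac{2 \left(-88 - -17\right)^{2}}{3} + \frac{442 \left(-88 - -17\right)}{3}\right) + 33} = - \frac{41091}{\left(- \frac{2}{3} + \frac{2 \left(-88 + 17\right)^{2}}{3} + \frac{442 \left(-88 + 17\right)}{3}\right) + 33} = - \frac{41091}{\left(- \frac{2}{3} + \frac{2 \left(-71\right)^{2}}{3} + \frac{442}{3} \left(-71\right)\right) + 33} = - \frac{41091}{\left(- \frac{2}{3} + \frac{2}{3} \cdot 5041 - \frac{31382}{3}\right) + 33} = - \frac{41091}{\left(- \frac{2}{3} + \frac{10082}{3} - \frac{31382}{3}\right) + 33} = - \frac{41091}{- \frac{21302}{3} + 33} = - \frac{41091}{- \frac{21203}{3}} = \left(-41091\right) \left(- \frac{3}{21203}\right) = \frac{123273}{21203}$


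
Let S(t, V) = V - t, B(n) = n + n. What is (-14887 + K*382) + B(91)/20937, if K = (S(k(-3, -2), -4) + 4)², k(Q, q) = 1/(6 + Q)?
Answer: -133200119/8973 ≈ -14845.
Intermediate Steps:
B(n) = 2*n
K = ⅑ (K = ((-4 - 1/(6 - 3)) + 4)² = ((-4 - 1/3) + 4)² = ((-4 - 1*⅓) + 4)² = ((-4 - ⅓) + 4)² = (-13/3 + 4)² = (-⅓)² = ⅑ ≈ 0.11111)
(-14887 + K*382) + B(91)/20937 = (-14887 + (⅑)*382) + (2*91)/20937 = (-14887 + 382/9) + 182*(1/20937) = -133601/9 + 26/2991 = -133200119/8973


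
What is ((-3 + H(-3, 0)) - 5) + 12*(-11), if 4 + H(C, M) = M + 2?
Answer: -142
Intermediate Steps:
H(C, M) = -2 + M (H(C, M) = -4 + (M + 2) = -4 + (2 + M) = -2 + M)
((-3 + H(-3, 0)) - 5) + 12*(-11) = ((-3 + (-2 + 0)) - 5) + 12*(-11) = ((-3 - 2) - 5) - 132 = (-5 - 5) - 132 = -10 - 132 = -142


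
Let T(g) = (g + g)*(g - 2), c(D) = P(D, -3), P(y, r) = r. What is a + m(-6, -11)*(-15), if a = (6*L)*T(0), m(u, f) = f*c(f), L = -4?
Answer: -495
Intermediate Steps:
c(D) = -3
T(g) = 2*g*(-2 + g) (T(g) = (2*g)*(-2 + g) = 2*g*(-2 + g))
m(u, f) = -3*f (m(u, f) = f*(-3) = -3*f)
a = 0 (a = (6*(-4))*(2*0*(-2 + 0)) = -48*0*(-2) = -24*0 = 0)
a + m(-6, -11)*(-15) = 0 - 3*(-11)*(-15) = 0 + 33*(-15) = 0 - 495 = -495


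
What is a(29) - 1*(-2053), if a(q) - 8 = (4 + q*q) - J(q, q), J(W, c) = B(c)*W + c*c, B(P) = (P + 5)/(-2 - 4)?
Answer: 6688/3 ≈ 2229.3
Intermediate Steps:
B(P) = -⅚ - P/6 (B(P) = (5 + P)/(-6) = (5 + P)*(-⅙) = -⅚ - P/6)
J(W, c) = c² + W*(-⅚ - c/6) (J(W, c) = (-⅚ - c/6)*W + c*c = W*(-⅚ - c/6) + c² = c² + W*(-⅚ - c/6))
a(q) = 12 + q*(5 + q)/6 (a(q) = 8 + ((4 + q*q) - (q² - q*(5 + q)/6)) = 8 + ((4 + q²) + (-q² + q*(5 + q)/6)) = 8 + (4 + q*(5 + q)/6) = 12 + q*(5 + q)/6)
a(29) - 1*(-2053) = (12 + (⅙)*29*(5 + 29)) - 1*(-2053) = (12 + (⅙)*29*34) + 2053 = (12 + 493/3) + 2053 = 529/3 + 2053 = 6688/3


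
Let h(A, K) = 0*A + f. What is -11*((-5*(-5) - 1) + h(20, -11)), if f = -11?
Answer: -143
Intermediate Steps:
h(A, K) = -11 (h(A, K) = 0*A - 11 = 0 - 11 = -11)
-11*((-5*(-5) - 1) + h(20, -11)) = -11*((-5*(-5) - 1) - 11) = -11*((25 - 1) - 11) = -11*(24 - 11) = -11*13 = -143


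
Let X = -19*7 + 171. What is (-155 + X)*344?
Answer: -40248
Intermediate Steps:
X = 38 (X = -133 + 171 = 38)
(-155 + X)*344 = (-155 + 38)*344 = -117*344 = -40248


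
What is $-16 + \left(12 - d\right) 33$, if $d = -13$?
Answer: $809$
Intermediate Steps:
$-16 + \left(12 - d\right) 33 = -16 + \left(12 - -13\right) 33 = -16 + \left(12 + 13\right) 33 = -16 + 25 \cdot 33 = -16 + 825 = 809$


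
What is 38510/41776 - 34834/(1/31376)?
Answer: -22829572667337/20888 ≈ -1.0930e+9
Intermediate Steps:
38510/41776 - 34834/(1/31376) = 38510*(1/41776) - 34834/1/31376 = 19255/20888 - 34834*31376 = 19255/20888 - 1092951584 = -22829572667337/20888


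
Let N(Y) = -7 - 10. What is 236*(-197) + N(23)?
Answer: -46509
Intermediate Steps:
N(Y) = -17
236*(-197) + N(23) = 236*(-197) - 17 = -46492 - 17 = -46509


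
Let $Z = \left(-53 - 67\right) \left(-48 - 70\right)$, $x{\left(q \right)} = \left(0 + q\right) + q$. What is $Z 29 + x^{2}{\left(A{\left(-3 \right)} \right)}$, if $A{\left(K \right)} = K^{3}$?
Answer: $413556$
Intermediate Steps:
$x{\left(q \right)} = 2 q$ ($x{\left(q \right)} = q + q = 2 q$)
$Z = 14160$ ($Z = \left(-120\right) \left(-118\right) = 14160$)
$Z 29 + x^{2}{\left(A{\left(-3 \right)} \right)} = 14160 \cdot 29 + \left(2 \left(-3\right)^{3}\right)^{2} = 410640 + \left(2 \left(-27\right)\right)^{2} = 410640 + \left(-54\right)^{2} = 410640 + 2916 = 413556$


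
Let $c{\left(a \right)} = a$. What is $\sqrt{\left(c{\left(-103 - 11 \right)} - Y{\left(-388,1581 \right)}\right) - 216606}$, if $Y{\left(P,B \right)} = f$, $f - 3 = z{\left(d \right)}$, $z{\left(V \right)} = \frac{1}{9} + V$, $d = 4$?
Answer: $\frac{4 i \sqrt{121909}}{3} \approx 465.54 i$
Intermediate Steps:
$z{\left(V \right)} = \frac{1}{9} + V$
$f = \frac{64}{9}$ ($f = 3 + \left(\frac{1}{9} + 4\right) = 3 + \frac{37}{9} = \frac{64}{9} \approx 7.1111$)
$Y{\left(P,B \right)} = \frac{64}{9}$
$\sqrt{\left(c{\left(-103 - 11 \right)} - Y{\left(-388,1581 \right)}\right) - 216606} = \sqrt{\left(\left(-103 - 11\right) - \frac{64}{9}\right) - 216606} = \sqrt{\left(-114 - \frac{64}{9}\right) - 216606} = \sqrt{- \frac{1090}{9} - 216606} = \sqrt{- \frac{1950544}{9}} = \frac{4 i \sqrt{121909}}{3}$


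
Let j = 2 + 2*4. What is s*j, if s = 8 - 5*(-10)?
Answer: 580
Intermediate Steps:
j = 10 (j = 2 + 8 = 10)
s = 58 (s = 8 + 50 = 58)
s*j = 58*10 = 580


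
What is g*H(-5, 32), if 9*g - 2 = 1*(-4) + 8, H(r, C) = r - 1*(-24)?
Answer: 38/3 ≈ 12.667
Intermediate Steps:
H(r, C) = 24 + r (H(r, C) = r + 24 = 24 + r)
g = ⅔ (g = 2/9 + (1*(-4) + 8)/9 = 2/9 + (-4 + 8)/9 = 2/9 + (⅑)*4 = 2/9 + 4/9 = ⅔ ≈ 0.66667)
g*H(-5, 32) = 2*(24 - 5)/3 = (⅔)*19 = 38/3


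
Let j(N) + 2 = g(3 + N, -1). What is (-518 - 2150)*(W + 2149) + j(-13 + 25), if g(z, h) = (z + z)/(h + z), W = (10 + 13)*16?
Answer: -47007491/7 ≈ -6.7154e+6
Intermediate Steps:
W = 368 (W = 23*16 = 368)
g(z, h) = 2*z/(h + z) (g(z, h) = (2*z)/(h + z) = 2*z/(h + z))
j(N) = -2 + 2*(3 + N)/(2 + N) (j(N) = -2 + 2*(3 + N)/(-1 + (3 + N)) = -2 + 2*(3 + N)/(2 + N))
(-518 - 2150)*(W + 2149) + j(-13 + 25) = (-518 - 2150)*(368 + 2149) + 2/(2 + (-13 + 25)) = -2668*2517 + 2/(2 + 12) = -6715356 + 2/14 = -6715356 + 2*(1/14) = -6715356 + 1/7 = -47007491/7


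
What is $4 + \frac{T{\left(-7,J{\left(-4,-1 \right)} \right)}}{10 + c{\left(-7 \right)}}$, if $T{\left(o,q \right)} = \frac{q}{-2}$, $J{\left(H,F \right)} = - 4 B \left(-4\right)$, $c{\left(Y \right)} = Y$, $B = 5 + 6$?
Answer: $- \frac{76}{3} \approx -25.333$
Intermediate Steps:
$B = 11$
$J{\left(H,F \right)} = 176$ ($J{\left(H,F \right)} = \left(-4\right) 11 \left(-4\right) = \left(-44\right) \left(-4\right) = 176$)
$T{\left(o,q \right)} = - \frac{q}{2}$ ($T{\left(o,q \right)} = q \left(- \frac{1}{2}\right) = - \frac{q}{2}$)
$4 + \frac{T{\left(-7,J{\left(-4,-1 \right)} \right)}}{10 + c{\left(-7 \right)}} = 4 + \frac{\left(- \frac{1}{2}\right) 176}{10 - 7} = 4 - \frac{88}{3} = - \frac{76}{3}$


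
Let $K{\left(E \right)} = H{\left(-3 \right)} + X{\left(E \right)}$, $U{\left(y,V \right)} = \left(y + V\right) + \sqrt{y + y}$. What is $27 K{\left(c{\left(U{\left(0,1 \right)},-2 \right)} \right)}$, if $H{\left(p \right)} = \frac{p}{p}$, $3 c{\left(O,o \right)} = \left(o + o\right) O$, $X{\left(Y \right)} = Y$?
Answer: $-9$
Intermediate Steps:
$U{\left(y,V \right)} = V + y + \sqrt{2} \sqrt{y}$ ($U{\left(y,V \right)} = \left(V + y\right) + \sqrt{2 y} = \left(V + y\right) + \sqrt{2} \sqrt{y} = V + y + \sqrt{2} \sqrt{y}$)
$c{\left(O,o \right)} = \frac{2 O o}{3}$ ($c{\left(O,o \right)} = \frac{\left(o + o\right) O}{3} = \frac{2 o O}{3} = \frac{2 O o}{3}$)
$H{\left(p \right)} = 1$
$K{\left(E \right)} = 1 + E$
$27 K{\left(c{\left(U{\left(0,1 \right)},-2 \right)} \right)} = 27 \left(1 + \frac{2}{3} \left(1 + 0 + \sqrt{2} \sqrt{0}\right) \left(-2\right)\right) = 27 \left(1 + \frac{2}{3} \left(1 + 0 + \sqrt{2} \cdot 0\right) \left(-2\right)\right) = 27 \left(1 + \frac{2}{3} \left(1 + 0 + 0\right) \left(-2\right)\right) = 27 \left(1 + \frac{2}{3} \cdot 1 \left(-2\right)\right) = 27 \left(1 - \frac{4}{3}\right) = 27 \left(- \frac{1}{3}\right) = -9$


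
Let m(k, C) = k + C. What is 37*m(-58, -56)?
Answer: -4218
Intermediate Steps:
m(k, C) = C + k
37*m(-58, -56) = 37*(-56 - 58) = 37*(-114) = -4218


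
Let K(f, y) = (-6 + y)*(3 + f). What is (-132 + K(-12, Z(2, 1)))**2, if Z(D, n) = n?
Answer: 7569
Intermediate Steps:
(-132 + K(-12, Z(2, 1)))**2 = (-132 + (-18 - 6*(-12) + 3*1 - 12*1))**2 = (-132 + (-18 + 72 + 3 - 12))**2 = (-132 + 45)**2 = (-87)**2 = 7569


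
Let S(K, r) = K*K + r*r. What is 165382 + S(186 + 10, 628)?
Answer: 598182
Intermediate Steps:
S(K, r) = K² + r²
165382 + S(186 + 10, 628) = 165382 + ((186 + 10)² + 628²) = 165382 + (196² + 394384) = 165382 + (38416 + 394384) = 165382 + 432800 = 598182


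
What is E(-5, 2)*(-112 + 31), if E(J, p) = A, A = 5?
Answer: -405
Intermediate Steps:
E(J, p) = 5
E(-5, 2)*(-112 + 31) = 5*(-112 + 31) = 5*(-81) = -405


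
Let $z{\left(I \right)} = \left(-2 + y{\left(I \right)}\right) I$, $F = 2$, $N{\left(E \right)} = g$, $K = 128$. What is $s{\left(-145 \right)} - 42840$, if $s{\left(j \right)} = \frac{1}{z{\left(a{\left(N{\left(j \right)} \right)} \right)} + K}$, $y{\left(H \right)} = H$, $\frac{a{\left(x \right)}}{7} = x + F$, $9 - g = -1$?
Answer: $- \frac{300565439}{7016} \approx -42840.0$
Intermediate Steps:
$g = 10$ ($g = 9 - -1 = 9 + 1 = 10$)
$N{\left(E \right)} = 10$
$a{\left(x \right)} = 14 + 7 x$ ($a{\left(x \right)} = 7 \left(x + 2\right) = 7 \left(2 + x\right) = 14 + 7 x$)
$z{\left(I \right)} = I \left(-2 + I\right)$ ($z{\left(I \right)} = \left(-2 + I\right) I = I \left(-2 + I\right)$)
$s{\left(j \right)} = \frac{1}{7016}$ ($s{\left(j \right)} = \frac{1}{\left(14 + 7 \cdot 10\right) \left(-2 + \left(14 + 7 \cdot 10\right)\right) + 128} = \frac{1}{\left(14 + 70\right) \left(-2 + \left(14 + 70\right)\right) + 128} = \frac{1}{84 \left(-2 + 84\right) + 128} = \frac{1}{84 \cdot 82 + 128} = \frac{1}{6888 + 128} = \frac{1}{7016}$)
$s{\left(-145 \right)} - 42840 = \frac{1}{7016} - 42840 = - \frac{300565439}{7016}$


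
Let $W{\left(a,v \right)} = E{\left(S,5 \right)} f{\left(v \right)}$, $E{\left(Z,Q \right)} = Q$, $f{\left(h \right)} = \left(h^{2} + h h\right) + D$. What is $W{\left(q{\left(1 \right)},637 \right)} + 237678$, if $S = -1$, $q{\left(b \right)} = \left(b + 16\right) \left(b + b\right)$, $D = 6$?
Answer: $4295398$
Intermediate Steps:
$q{\left(b \right)} = 2 b \left(16 + b\right)$ ($q{\left(b \right)} = \left(16 + b\right) 2 b = 2 b \left(16 + b\right)$)
$f{\left(h \right)} = 6 + 2 h^{2}$ ($f{\left(h \right)} = \left(h^{2} + h h\right) + 6 = \left(h^{2} + h^{2}\right) + 6 = 2 h^{2} + 6 = 6 + 2 h^{2}$)
$W{\left(a,v \right)} = 30 + 10 v^{2}$ ($W{\left(a,v \right)} = 5 \left(6 + 2 v^{2}\right) = 30 + 10 v^{2}$)
$W{\left(q{\left(1 \right)},637 \right)} + 237678 = \left(30 + 10 \cdot 637^{2}\right) + 237678 = \left(30 + 10 \cdot 405769\right) + 237678 = \left(30 + 4057690\right) + 237678 = 4057720 + 237678 = 4295398$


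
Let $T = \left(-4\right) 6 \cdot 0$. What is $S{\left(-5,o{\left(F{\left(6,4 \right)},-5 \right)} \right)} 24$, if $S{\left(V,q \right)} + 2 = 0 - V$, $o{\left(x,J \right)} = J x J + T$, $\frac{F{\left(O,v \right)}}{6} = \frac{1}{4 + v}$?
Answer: $72$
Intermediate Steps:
$F{\left(O,v \right)} = \frac{6}{4 + v}$
$T = 0$ ($T = \left(-24\right) 0 = 0$)
$o{\left(x,J \right)} = x J^{2}$ ($o{\left(x,J \right)} = J x J + 0 = x J^{2} + 0 = x J^{2}$)
$S{\left(V,q \right)} = -2 - V$ ($S{\left(V,q \right)} = -2 + \left(0 - V\right) = -2 - V$)
$S{\left(-5,o{\left(F{\left(6,4 \right)},-5 \right)} \right)} 24 = \left(-2 - -5\right) 24 = \left(-2 + 5\right) 24 = 3 \cdot 24 = 72$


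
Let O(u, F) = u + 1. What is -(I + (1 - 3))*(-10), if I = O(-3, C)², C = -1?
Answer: 20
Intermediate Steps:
O(u, F) = 1 + u
I = 4 (I = (1 - 3)² = (-2)² = 4)
-(I + (1 - 3))*(-10) = -(4 + (1 - 3))*(-10) = -(4 - 2)*(-10) = -2*(-10) = -1*(-20) = 20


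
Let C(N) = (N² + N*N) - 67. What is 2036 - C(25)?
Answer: 853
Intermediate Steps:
C(N) = -67 + 2*N² (C(N) = (N² + N²) - 67 = 2*N² - 67 = -67 + 2*N²)
2036 - C(25) = 2036 - (-67 + 2*25²) = 2036 - (-67 + 2*625) = 2036 - (-67 + 1250) = 2036 - 1*1183 = 2036 - 1183 = 853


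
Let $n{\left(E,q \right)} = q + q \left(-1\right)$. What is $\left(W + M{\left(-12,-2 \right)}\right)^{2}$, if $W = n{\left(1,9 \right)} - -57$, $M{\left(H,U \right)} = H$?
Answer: $2025$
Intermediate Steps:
$n{\left(E,q \right)} = 0$ ($n{\left(E,q \right)} = q - q = 0$)
$W = 57$ ($W = 0 - -57 = 0 + 57 = 57$)
$\left(W + M{\left(-12,-2 \right)}\right)^{2} = \left(57 - 12\right)^{2} = 45^{2} = 2025$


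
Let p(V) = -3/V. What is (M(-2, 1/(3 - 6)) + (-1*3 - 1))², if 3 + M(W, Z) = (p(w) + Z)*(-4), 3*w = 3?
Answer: 361/9 ≈ 40.111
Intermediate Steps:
w = 1 (w = (⅓)*3 = 1)
M(W, Z) = 9 - 4*Z (M(W, Z) = -3 + (-3/1 + Z)*(-4) = -3 + (-3*1 + Z)*(-4) = -3 + (-3 + Z)*(-4) = -3 + (12 - 4*Z) = 9 - 4*Z)
(M(-2, 1/(3 - 6)) + (-1*3 - 1))² = ((9 - 4/(3 - 6)) + (-1*3 - 1))² = ((9 - 4/(-3)) + (-3 - 1))² = ((9 - 4*(-⅓)) - 4)² = ((9 + 4/3) - 4)² = (31/3 - 4)² = (19/3)² = 361/9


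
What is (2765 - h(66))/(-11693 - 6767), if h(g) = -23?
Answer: -697/4615 ≈ -0.15103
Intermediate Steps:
(2765 - h(66))/(-11693 - 6767) = (2765 - 1*(-23))/(-11693 - 6767) = (2765 + 23)/(-18460) = 2788*(-1/18460) = -697/4615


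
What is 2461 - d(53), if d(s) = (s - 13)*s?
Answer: 341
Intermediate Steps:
d(s) = s*(-13 + s) (d(s) = (-13 + s)*s = s*(-13 + s))
2461 - d(53) = 2461 - 53*(-13 + 53) = 2461 - 53*40 = 2461 - 1*2120 = 2461 - 2120 = 341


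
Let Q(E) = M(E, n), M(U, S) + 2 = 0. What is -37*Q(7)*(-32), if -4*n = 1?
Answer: -2368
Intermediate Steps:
n = -1/4 (n = -1/4*1 = -1/4 ≈ -0.25000)
M(U, S) = -2 (M(U, S) = -2 + 0 = -2)
Q(E) = -2
-37*Q(7)*(-32) = -37*(-2)*(-32) = 74*(-32) = -2368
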